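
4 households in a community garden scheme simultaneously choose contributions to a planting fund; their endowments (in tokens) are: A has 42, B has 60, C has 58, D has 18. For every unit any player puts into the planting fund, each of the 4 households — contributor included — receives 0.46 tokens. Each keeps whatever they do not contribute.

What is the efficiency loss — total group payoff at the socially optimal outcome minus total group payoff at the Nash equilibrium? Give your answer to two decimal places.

The private return per contributed unit is 0.46 < 1 for everyone, so the Nash equilibrium is zero contribution and the group total is Σ E_j = 42 + 60 + 58 + 18 = 178.
Each contributed unit returns 1.840 to the group, so the social optimum is full contribution by everyone: group total = 1.840 × 178 = 327.52.
Efficiency loss = (1.840 − 1) × 178 = 149.52.

149.52 tokens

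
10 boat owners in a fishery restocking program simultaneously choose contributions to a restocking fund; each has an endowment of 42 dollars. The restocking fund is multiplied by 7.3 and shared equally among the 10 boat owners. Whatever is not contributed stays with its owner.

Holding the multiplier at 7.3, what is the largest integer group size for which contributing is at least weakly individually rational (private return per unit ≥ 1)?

7

Private return per unit is 7.3/(group size), which is ≥ 1 whenever the group size is ≤ 7.3.
The largest such integer is 7.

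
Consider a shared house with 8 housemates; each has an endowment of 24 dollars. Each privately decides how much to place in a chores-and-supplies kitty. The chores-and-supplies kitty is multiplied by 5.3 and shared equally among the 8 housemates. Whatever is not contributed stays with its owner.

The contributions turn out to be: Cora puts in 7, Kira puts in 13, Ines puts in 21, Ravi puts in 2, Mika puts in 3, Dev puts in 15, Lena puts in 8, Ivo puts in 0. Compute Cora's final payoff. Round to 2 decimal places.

62.71 dollars

Total contributed: 7 + 13 + 21 + 2 + 3 + 15 + 8 + 0 = 69.
Each receives 5.3 × 69 / 8 = 45.71 from the chores-and-supplies kitty.
Cora keeps 24 − 7 = 17, so Cora's payoff is 17 + 45.71 = 62.71.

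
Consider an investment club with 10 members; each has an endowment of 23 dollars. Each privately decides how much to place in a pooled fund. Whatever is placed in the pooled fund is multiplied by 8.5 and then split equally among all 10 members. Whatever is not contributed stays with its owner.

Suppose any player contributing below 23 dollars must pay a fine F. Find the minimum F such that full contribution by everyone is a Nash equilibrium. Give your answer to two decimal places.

Given the others contribute fully, the best deviation is to contribute 0 (any partial contribution still incurs the fine and gives up units whose private return 0.8500 is below 1).
Deviating from 23 to 0 saves 23 dollars but forfeits the deviator's share of the drop in the pooled fund: 8.5/10 × 23 = 19.55.
So the deviation gain is 23 − 19.55 = 3.45, and the fine must be at least 3.45 dollars to wipe it out.

3.45 dollars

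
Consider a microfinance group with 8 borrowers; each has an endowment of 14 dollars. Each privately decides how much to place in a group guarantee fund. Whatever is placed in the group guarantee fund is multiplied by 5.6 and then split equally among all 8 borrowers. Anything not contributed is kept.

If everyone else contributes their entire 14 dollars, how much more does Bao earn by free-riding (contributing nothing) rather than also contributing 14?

4.20 dollars

Switching from a contribution of 14 to 0 lets Bao keep an extra 14 dollars, but lowers the group guarantee fund by 14, which costs Bao their own share of that drop: 5.6/8 × 14 = 9.80.
Net gain = 14 − 9.80 = 4.20. The private return per contributed unit (0.7000) is below 1, so free-riding is indeed the best response regardless of what the others do.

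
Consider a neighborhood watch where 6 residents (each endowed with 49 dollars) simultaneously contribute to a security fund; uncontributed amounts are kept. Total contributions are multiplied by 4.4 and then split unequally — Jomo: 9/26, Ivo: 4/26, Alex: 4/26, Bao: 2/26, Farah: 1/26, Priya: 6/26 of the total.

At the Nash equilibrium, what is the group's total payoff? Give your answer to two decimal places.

627.20 dollars

Each unit j contributes comes back to j as 4.4 × (j's share), so j prefers to contribute only if that share exceeds 1/4.4 = 0.2273; otherwise keeping the unit dominates.
The shares above 0.2273 belong to Jomo and Priya, contributing 49 each; the remaining 4 contribute 0. Total contributed: 98.
The security fund pays out 4.4 × 98 = 431.20 in total (split across the unequal shares, but the aggregate is all that matters for the group sum).
The 4 free-riders keep 49 each, adding 196. Group total = 196 + 431.20 = 627.20.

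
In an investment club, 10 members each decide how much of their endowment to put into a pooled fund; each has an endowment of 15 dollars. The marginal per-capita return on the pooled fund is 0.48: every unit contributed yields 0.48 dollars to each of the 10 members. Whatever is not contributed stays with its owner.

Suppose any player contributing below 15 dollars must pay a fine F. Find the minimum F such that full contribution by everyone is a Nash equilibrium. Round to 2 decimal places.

Given the others contribute fully, the best deviation is to contribute 0 (any partial contribution still incurs the fine and gives up units whose private return 0.48 is below 1).
Deviating from 15 to 0 saves 15 dollars but forfeits the deviator's share of the drop in the pooled fund: 0.48 × 15 = 7.20.
So the deviation gain is 15 − 7.20 = 7.80, and the fine must be at least 7.80 dollars to wipe it out.

7.80 dollars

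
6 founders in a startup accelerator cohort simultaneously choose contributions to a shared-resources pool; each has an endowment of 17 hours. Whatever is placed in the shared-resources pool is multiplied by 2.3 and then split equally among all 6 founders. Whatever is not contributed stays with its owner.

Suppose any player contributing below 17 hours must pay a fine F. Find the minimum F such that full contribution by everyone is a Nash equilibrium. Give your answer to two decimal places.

Given the others contribute fully, the best deviation is to contribute 0 (any partial contribution still incurs the fine and gives up units whose private return 0.3833 is below 1).
Deviating from 17 to 0 saves 17 hours but forfeits the deviator's share of the drop in the shared-resources pool: 2.3/6 × 17 = 6.52.
So the deviation gain is 17 − 6.52 = 10.48, and the fine must be at least 10.48 hours to wipe it out.

10.48 hours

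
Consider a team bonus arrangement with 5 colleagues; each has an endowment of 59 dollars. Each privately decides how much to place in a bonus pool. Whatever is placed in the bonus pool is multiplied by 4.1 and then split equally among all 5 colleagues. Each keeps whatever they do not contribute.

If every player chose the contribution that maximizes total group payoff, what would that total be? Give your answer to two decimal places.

1209.50 dollars

Each contributed unit returns 4.100 to the group as a whole (0.8200 to each of 5 players), which exceeds 1, so the social optimum is full contribution: group total = 4.100 × 295 = 1209.50.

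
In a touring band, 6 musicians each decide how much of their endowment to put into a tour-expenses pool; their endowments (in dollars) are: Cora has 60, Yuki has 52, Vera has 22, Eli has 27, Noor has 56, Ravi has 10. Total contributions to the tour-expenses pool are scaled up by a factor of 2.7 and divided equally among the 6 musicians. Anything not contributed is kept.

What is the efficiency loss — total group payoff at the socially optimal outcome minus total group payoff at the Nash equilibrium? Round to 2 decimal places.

The private return per contributed unit is 2.7/6 = 0.4500 < 1 for every player regardless of endowment, so the Nash equilibrium is zero contribution and the group total is Σ E_j = 60 + 52 + 22 + 27 + 56 + 10 = 227.
Each contributed unit returns 2.700 to the group, so the social optimum is full contribution by everyone: group total = 2.700 × 227 = 612.90.
Efficiency loss = (2.700 − 1) × 227 = 385.90.

385.90 dollars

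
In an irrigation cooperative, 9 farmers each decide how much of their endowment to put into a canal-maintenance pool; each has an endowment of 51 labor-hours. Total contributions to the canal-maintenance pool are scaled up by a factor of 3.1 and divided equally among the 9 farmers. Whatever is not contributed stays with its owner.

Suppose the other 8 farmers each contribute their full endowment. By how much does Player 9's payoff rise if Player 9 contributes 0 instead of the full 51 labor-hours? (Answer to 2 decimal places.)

33.43 labor-hours

Switching from a contribution of 51 to 0 lets Player 9 keep an extra 51 labor-hours, but lowers the canal-maintenance pool by 51, which costs Player 9 their own share of that drop: 3.1/9 × 51 = 17.57.
Net gain = 51 − 17.57 = 33.43. The private return per contributed unit (0.3444) is below 1, so free-riding is indeed the best response regardless of what the others do.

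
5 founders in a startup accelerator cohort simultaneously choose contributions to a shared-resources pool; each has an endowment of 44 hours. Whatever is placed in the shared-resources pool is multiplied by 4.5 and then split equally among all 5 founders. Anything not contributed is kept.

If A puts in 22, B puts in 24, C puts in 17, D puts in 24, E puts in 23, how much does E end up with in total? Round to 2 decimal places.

120.00 hours

Total contributed: 22 + 24 + 17 + 24 + 23 = 110.
Each receives 4.5 × 110 / 5 = 99.00 from the shared-resources pool.
E keeps 44 − 23 = 21, so E's payoff is 21 + 99.00 = 120.00.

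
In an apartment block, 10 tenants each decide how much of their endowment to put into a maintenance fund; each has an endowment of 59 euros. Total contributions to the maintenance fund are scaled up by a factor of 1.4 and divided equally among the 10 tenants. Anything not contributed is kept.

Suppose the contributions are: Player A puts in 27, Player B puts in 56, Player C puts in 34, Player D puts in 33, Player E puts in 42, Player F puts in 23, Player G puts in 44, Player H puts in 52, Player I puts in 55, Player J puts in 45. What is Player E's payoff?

74.54 euros

Total contributed: 27 + 56 + 34 + 33 + 42 + 23 + 44 + 52 + 55 + 45 = 411.
Each receives 1.4 × 411 / 10 = 57.54 from the maintenance fund.
Player E keeps 59 − 42 = 17, so Player E's payoff is 17 + 57.54 = 74.54.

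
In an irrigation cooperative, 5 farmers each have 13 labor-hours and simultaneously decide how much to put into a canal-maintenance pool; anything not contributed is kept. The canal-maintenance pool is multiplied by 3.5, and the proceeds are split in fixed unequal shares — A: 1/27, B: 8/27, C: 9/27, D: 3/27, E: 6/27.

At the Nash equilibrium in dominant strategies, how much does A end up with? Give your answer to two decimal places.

A player with share s gets back 3.5·s per unit contributed, so full contribution is dominant for anyone with s > 1/3.5 = 0.2857 and zero contribution is dominant for anyone below.
B and C are above the threshold, contributing 13 each; the remaining 3 contribute 0. Total contributed: 26.
A keeps 13 and receives 3.5 × 26 × 1/27 = 3.37 from the canal-maintenance pool, for a payoff of 16.37.

16.37 labor-hours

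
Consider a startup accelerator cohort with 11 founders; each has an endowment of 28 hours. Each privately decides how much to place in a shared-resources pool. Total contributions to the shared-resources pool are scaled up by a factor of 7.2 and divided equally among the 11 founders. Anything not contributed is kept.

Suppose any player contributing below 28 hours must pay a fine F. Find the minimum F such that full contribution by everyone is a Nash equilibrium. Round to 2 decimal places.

9.67 hours

Given the others contribute fully, the best deviation is to contribute 0 (any partial contribution still incurs the fine and gives up units whose private return 0.6545 is below 1).
Deviating from 28 to 0 saves 28 hours but forfeits the deviator's share of the drop in the shared-resources pool: 7.2/11 × 28 = 18.33.
So the deviation gain is 28 − 18.33 = 9.67, and the fine must be at least 9.67 hours to wipe it out.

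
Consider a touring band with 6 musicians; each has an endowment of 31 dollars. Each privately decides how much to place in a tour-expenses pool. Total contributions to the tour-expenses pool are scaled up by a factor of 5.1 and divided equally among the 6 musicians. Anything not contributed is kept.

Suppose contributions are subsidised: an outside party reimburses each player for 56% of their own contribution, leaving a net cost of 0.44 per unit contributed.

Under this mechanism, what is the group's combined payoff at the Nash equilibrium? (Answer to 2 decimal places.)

1052.76 dollars

With the mechanism, a contributed unit returns (5.1/6) / 0.44 = 1.9318 per unit of net cost to the contributor — now above 1 — so contributing fully is weakly dominant for every player.
So the Nash equilibrium is full contribution by all 6; the group earns 6 × (31 × 0.56 + 5.1 × 31) = 1052.76.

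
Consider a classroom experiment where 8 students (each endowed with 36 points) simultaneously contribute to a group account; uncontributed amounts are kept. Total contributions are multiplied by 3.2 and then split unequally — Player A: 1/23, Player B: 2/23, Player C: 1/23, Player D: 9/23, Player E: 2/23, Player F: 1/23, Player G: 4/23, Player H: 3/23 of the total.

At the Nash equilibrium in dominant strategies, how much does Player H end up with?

51.03 points

Player j's private return per contributed unit is 3.2 × (j's share). Contributing is weakly dominant for j when that share is at least 1/3.2 = 0.3125, and contributing 0 is dominant otherwise.
The only share above 0.3125 is Player D's 9/23, contributing 36; the remaining 7 contribute 0. Total contributed: 36.
Player H keeps 36 and receives 3.2 × 36 × 3/23 = 15.03 from the group account, for a payoff of 51.03.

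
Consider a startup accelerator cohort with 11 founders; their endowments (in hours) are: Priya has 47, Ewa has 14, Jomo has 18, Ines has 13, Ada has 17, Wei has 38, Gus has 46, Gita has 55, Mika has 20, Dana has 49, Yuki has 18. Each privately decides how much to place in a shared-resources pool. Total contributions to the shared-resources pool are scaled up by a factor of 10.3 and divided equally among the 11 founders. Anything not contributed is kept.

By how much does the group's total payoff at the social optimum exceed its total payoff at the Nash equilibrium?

3115.50 hours

The private return per contributed unit is 10.3/11 = 0.9364 < 1 for every player regardless of endowment, so the Nash equilibrium is zero contribution and the group total is Σ E_j = 47 + 14 + 18 + 13 + 17 + 38 + 46 + 55 + 20 + 49 + 18 = 335.
Each contributed unit returns 10.300 to the group, so the social optimum is full contribution by everyone: group total = 10.300 × 335 = 3450.50.
Efficiency loss = (10.300 − 1) × 335 = 3115.50.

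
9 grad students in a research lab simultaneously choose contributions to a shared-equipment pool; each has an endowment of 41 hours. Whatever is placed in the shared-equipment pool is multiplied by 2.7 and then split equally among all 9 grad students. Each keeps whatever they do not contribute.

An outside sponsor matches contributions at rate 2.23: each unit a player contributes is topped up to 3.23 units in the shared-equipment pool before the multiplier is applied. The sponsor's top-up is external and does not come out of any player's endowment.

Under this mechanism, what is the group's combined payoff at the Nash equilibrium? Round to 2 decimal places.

The effective private return is 2.7 × 3.23 / 9 = 0.9690, which is still under 1, so the mechanism doesn't change anyone's dominant strategy: zero contribution.
Everyone keeps their endowment and the group total is 9 × 41 = 369.

369.00 hours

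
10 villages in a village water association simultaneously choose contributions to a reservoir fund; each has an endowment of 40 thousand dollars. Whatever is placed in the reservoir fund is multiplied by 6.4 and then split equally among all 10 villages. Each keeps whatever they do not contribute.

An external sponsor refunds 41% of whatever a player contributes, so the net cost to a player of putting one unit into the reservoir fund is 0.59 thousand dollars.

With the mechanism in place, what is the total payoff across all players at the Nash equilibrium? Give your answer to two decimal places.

2724.00 thousand dollars

Under the mechanism each unit contributed yields (6.4/10) / 0.59 = 1.0847 back to its contributor per unit of net cost, which exceeds 1, making full contribution the dominant choice for everyone.
So the Nash equilibrium is full contribution by all 10; the group earns 10 × (40 × 0.41 + 6.4 × 40) = 2724.00.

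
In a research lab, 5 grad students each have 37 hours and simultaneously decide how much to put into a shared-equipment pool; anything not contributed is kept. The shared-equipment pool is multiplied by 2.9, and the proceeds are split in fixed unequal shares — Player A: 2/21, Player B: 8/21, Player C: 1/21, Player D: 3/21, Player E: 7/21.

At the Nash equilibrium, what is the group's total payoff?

255.30 hours

For player j, contributing a unit is worthwhile iff 2.9 × (j's share) ≥ 1, i.e. iff j's share is at least 0.3448.
Player B alone (share 8/21) is above the threshold, contributing 37; the remaining 4 contribute 0. Total contributed: 37.
The shared-equipment pool pays out 2.9 × 37 = 107.30 in total (split across the unequal shares, but the aggregate is all that matters for the group sum).
The 4 free-riders keep 37 each, adding 148. Group total = 148 + 107.30 = 255.30.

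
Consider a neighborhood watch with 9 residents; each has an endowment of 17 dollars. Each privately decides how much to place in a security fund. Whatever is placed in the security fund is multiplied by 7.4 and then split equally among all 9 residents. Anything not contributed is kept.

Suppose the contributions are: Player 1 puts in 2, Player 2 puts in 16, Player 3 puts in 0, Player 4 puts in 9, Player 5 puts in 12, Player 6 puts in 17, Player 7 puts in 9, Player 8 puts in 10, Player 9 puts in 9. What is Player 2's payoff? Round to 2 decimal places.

Total contributed: 2 + 16 + 0 + 9 + 12 + 17 + 9 + 10 + 9 = 84.
Each receives 7.4 × 84 / 9 = 69.07 from the security fund.
Player 2 keeps 17 − 16 = 1, so Player 2's payoff is 1 + 69.07 = 70.07.

70.07 dollars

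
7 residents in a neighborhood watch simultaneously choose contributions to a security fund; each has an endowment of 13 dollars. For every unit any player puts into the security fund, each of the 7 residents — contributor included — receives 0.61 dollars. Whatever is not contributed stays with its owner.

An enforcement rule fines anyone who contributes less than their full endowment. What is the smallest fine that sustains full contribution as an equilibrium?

5.07 dollars

Given the others contribute fully, the best deviation is to contribute 0 (any partial contribution still incurs the fine and gives up units whose private return 0.61 is below 1).
Deviating from 13 to 0 saves 13 dollars but forfeits the deviator's share of the drop in the security fund: 0.61 × 13 = 7.93.
So the deviation gain is 13 − 7.93 = 5.07, and the fine must be at least 5.07 dollars to wipe it out.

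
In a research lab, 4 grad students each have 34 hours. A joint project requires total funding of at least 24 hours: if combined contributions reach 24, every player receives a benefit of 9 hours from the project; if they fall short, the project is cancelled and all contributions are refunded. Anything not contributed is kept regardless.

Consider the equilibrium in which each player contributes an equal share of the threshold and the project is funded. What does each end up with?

Equal share of the threshold: 24/4 = 6.
At this profile no one gains by cutting their contribution: any cut drops the total below 24, the project is cancelled, contributions are refunded, and the deviator ends with 34, which is less than 34 − 6 + 9 = 37. Contributing more than 6 just wastes the excess. So contributing exactly 6 is a best response.
Each player's payoff: 34 − 6 + 9 = 37.

37 hours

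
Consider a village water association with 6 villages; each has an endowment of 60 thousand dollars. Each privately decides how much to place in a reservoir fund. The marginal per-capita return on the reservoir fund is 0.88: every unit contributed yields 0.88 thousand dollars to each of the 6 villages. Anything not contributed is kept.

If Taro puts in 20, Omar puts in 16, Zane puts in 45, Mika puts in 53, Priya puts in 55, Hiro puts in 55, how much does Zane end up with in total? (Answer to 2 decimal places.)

229.72 thousand dollars

Total contributed: 20 + 16 + 45 + 53 + 55 + 55 = 244.
Each receives 0.88 × 244 = 214.72 from the reservoir fund.
Zane keeps 60 − 45 = 15, so Zane's payoff is 15 + 214.72 = 229.72.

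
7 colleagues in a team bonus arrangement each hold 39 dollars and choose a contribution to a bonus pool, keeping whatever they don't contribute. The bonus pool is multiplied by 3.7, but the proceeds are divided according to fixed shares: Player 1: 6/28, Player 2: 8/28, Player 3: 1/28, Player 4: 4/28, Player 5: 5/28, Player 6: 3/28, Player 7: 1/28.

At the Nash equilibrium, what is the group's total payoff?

378.30 dollars

Player j's private return per contributed unit is 3.7 × (j's share). Contributing is weakly dominant for j when that share is at least 1/3.7 = 0.2703, and contributing 0 is dominant otherwise.
The only share above 0.2703 is Player 2's 8/28, contributing 39; the remaining 6 contribute 0. Total contributed: 39.
The bonus pool pays out 3.7 × 39 = 144.30 in total (split across the unequal shares, but the aggregate is all that matters for the group sum).
The 6 free-riders keep 39 each, adding 234. Group total = 234 + 144.30 = 378.30.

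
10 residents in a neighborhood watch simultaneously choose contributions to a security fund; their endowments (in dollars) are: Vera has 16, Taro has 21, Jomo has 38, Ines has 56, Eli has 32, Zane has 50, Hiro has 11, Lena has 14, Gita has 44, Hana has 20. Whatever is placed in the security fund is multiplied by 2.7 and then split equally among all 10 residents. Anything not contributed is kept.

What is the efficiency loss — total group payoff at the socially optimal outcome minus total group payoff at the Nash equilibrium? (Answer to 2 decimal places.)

The private return per contributed unit is 2.7/10 = 0.2700 < 1 for every player regardless of endowment, so the Nash equilibrium is zero contribution and the group total is Σ E_j = 16 + 21 + 38 + 56 + 32 + 50 + 11 + 14 + 44 + 20 = 302.
Each contributed unit returns 2.700 to the group, so the social optimum is full contribution by everyone: group total = 2.700 × 302 = 815.40.
Efficiency loss = (2.700 − 1) × 302 = 513.40.

513.40 dollars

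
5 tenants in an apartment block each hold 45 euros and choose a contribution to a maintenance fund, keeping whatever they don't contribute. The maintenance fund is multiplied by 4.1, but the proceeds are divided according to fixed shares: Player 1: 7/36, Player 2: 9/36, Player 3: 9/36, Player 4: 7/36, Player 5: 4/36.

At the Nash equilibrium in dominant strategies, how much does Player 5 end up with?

Player j's private return per contributed unit is 4.1 × (j's share). Contributing is weakly dominant for j when that share is at least 1/4.1 = 0.2439, and contributing 0 is dominant otherwise.
Player 2 and Player 3 are above the threshold, contributing 45 each; the remaining 3 contribute 0. Total contributed: 90.
Player 5 keeps 45 and receives 4.1 × 90 × 4/36 = 41.00 from the maintenance fund, for a payoff of 86.00.

86.00 euros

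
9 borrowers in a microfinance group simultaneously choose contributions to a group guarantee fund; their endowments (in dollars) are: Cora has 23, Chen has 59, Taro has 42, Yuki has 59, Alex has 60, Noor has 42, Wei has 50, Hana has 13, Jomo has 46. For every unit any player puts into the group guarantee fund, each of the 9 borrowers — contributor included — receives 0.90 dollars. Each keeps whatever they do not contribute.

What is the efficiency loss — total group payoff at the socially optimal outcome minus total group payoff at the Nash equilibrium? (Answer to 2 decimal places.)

2797.40 dollars

The private return per contributed unit is 0.90 < 1 for everyone, so the Nash equilibrium is zero contribution and the group total is Σ E_j = 23 + 59 + 42 + 59 + 60 + 42 + 50 + 13 + 46 = 394.
Each contributed unit returns 8.100 to the group, so the social optimum is full contribution by everyone: group total = 8.100 × 394 = 3191.40.
Efficiency loss = (8.100 − 1) × 394 = 2797.40.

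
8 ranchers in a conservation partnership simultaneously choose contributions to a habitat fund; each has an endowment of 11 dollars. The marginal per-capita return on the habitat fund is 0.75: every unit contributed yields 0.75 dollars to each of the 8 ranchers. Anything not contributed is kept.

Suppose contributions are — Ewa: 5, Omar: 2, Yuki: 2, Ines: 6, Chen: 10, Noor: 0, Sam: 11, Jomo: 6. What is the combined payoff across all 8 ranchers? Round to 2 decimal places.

298.00 dollars

Total contributed: 5 + 2 + 2 + 6 + 10 + 0 + 11 + 6 = 42; total kept: 8 × 11 − 42 = 46.
The habitat fund pays out 0.75 × 8 × 42 = 252.00 in aggregate.
Group total = 46 + 252.00 = 298.00.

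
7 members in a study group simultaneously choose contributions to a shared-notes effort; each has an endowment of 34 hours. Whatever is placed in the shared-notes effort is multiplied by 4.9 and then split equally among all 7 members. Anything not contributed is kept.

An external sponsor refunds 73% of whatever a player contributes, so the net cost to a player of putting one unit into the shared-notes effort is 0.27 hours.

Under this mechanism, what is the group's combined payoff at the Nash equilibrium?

The effective private return per unit is now (4.9/7) / 0.27 = 2.5926 > 1, so every player's dominant strategy flips to full contribution.
At the Nash equilibrium everyone contributes 34. Group total payoff = 7 × (34 × 0.73 + 4.9 × 34) = 1339.94.

1339.94 hours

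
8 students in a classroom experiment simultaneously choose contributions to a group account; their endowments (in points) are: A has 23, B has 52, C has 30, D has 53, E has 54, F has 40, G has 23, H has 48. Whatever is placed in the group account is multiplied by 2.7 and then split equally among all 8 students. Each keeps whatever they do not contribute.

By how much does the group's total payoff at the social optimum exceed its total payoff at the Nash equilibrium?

The private return per contributed unit is 2.7/8 = 0.3375 < 1 for every player regardless of endowment, so the Nash equilibrium is zero contribution and the group total is Σ E_j = 23 + 52 + 30 + 53 + 54 + 40 + 23 + 48 = 323.
Each contributed unit returns 2.700 to the group, so the social optimum is full contribution by everyone: group total = 2.700 × 323 = 872.10.
Efficiency loss = (2.700 − 1) × 323 = 549.10.

549.10 points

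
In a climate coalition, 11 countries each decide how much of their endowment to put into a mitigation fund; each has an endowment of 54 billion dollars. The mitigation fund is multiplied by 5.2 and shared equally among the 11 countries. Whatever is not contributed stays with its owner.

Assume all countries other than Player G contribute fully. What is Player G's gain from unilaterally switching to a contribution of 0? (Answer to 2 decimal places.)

28.47 billion dollars

Switching from a contribution of 54 to 0 lets Player G keep an extra 54 billion dollars, but lowers the mitigation fund by 54, which costs Player G their own share of that drop: 5.2/11 × 54 = 25.53.
Net gain = 54 − 25.53 = 28.47. The private return per contributed unit (0.4727) is below 1, so free-riding is indeed the best response regardless of what the others do.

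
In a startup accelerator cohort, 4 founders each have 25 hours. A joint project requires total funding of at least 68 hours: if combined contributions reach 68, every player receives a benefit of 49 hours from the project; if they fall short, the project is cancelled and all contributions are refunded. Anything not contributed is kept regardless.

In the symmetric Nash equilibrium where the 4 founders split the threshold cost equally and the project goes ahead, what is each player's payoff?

57 hours

Equal share of the threshold: 68/4 = 17.
At this profile no one gains by cutting their contribution: any cut drops the total below 68, the project is cancelled, contributions are refunded, and the deviator ends with 25, which is less than 25 − 17 + 49 = 57. Contributing more than 17 just wastes the excess. So contributing exactly 17 is a best response.
Each player's payoff: 25 − 17 + 49 = 57.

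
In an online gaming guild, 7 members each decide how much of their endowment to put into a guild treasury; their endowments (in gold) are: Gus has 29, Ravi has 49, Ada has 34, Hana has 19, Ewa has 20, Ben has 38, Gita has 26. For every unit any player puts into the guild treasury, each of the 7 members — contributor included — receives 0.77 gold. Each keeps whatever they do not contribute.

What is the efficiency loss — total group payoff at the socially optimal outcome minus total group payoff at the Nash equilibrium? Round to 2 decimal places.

The private return per contributed unit is 0.77 < 1 for everyone, so the Nash equilibrium is zero contribution and the group total is Σ E_j = 29 + 49 + 34 + 19 + 20 + 38 + 26 = 215.
Each contributed unit returns 5.390 to the group, so the social optimum is full contribution by everyone: group total = 5.390 × 215 = 1158.85.
Efficiency loss = (5.390 − 1) × 215 = 943.85.

943.85 gold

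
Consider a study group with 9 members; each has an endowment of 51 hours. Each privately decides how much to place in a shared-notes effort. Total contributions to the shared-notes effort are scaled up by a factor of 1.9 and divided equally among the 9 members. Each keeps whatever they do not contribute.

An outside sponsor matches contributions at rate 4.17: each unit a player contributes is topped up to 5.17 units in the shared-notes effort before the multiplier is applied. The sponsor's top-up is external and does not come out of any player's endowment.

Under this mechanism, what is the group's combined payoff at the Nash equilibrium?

4508.76 hours

The effective private return per unit is now 1.9 × 5.17 / 9 = 1.0914 > 1, so every player's dominant strategy flips to full contribution.
At the Nash equilibrium everyone contributes 51. Group total payoff = 1.9 × 5.17 × 459 = 4508.76.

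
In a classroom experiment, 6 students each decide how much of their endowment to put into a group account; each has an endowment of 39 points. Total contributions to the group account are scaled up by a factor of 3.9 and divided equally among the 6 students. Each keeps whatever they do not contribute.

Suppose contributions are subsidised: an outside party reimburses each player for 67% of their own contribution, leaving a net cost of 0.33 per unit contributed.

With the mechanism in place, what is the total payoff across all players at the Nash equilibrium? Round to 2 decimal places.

1069.38 points

With the mechanism, a contributed unit returns (3.9/6) / 0.33 = 1.9697 per unit of net cost to the contributor — now above 1 — so contributing fully is weakly dominant for every player.
So the Nash equilibrium is full contribution by all 6; the group earns 6 × (39 × 0.67 + 3.9 × 39) = 1069.38.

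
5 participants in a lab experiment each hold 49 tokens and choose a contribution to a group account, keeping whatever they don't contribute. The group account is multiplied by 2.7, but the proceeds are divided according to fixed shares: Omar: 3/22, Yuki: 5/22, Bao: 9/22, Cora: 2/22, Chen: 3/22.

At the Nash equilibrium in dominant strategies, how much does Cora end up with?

A player with share s gets back 2.7·s per unit contributed, so full contribution is dominant for anyone with s > 1/2.7 = 0.3704 and zero contribution is dominant for anyone below.
Bao alone (share 9/22) is above the threshold, contributing 49; the remaining 4 contribute 0. Total contributed: 49.
Cora keeps 49 and receives 2.7 × 49 × 2/22 = 12.03 from the group account, for a payoff of 61.03.

61.03 tokens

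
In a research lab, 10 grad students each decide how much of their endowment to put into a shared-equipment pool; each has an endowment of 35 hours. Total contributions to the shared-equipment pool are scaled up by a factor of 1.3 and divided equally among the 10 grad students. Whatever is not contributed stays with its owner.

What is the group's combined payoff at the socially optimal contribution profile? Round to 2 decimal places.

455.00 hours

Each contributed unit returns 1.300 to the group as a whole (0.1300 to each of 10 players), which exceeds 1, so the social optimum is full contribution: group total = 1.300 × 350 = 455.00.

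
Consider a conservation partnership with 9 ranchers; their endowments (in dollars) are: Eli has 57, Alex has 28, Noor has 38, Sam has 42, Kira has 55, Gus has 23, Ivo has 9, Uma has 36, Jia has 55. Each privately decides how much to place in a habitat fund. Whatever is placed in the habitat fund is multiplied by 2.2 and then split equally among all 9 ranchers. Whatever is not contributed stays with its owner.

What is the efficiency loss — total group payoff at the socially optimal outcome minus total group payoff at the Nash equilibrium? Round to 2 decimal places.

The private return per contributed unit is 2.2/9 = 0.2444 < 1 for every player regardless of endowment, so the Nash equilibrium is zero contribution and the group total is Σ E_j = 57 + 28 + 38 + 42 + 55 + 23 + 9 + 36 + 55 = 343.
Each contributed unit returns 2.200 to the group, so the social optimum is full contribution by everyone: group total = 2.200 × 343 = 754.60.
Efficiency loss = (2.200 − 1) × 343 = 411.60.

411.60 dollars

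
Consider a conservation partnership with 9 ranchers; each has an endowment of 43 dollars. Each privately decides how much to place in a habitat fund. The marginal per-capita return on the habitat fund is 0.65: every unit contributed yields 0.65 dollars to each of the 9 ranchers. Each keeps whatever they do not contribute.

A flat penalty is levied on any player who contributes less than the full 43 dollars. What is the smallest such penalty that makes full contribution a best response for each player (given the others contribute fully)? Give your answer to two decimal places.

15.05 dollars

Given the others contribute fully, the best deviation is to contribute 0 (any partial contribution still incurs the fine and gives up units whose private return 0.65 is below 1).
Deviating from 43 to 0 saves 43 dollars but forfeits the deviator's share of the drop in the habitat fund: 0.65 × 43 = 27.95.
So the deviation gain is 43 − 27.95 = 15.05, and the fine must be at least 15.05 dollars to wipe it out.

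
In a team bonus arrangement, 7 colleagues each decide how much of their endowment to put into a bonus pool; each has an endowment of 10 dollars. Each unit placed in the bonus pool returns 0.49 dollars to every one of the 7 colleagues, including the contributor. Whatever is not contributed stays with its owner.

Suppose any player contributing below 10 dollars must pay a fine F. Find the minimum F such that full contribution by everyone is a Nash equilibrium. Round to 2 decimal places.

5.10 dollars

Given the others contribute fully, the best deviation is to contribute 0 (any partial contribution still incurs the fine and gives up units whose private return 0.49 is below 1).
Deviating from 10 to 0 saves 10 dollars but forfeits the deviator's share of the drop in the bonus pool: 0.49 × 10 = 4.90.
So the deviation gain is 10 − 4.90 = 5.10, and the fine must be at least 5.10 dollars to wipe it out.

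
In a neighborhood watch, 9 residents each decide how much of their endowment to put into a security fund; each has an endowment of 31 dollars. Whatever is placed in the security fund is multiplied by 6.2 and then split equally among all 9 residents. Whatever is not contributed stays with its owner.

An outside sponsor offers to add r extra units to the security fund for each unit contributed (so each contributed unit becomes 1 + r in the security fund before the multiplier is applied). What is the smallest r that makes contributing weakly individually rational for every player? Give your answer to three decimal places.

With matching at rate r, one contributed unit becomes (1 + r) in the security fund and returns 6.2 × (1 + r) / 9 to the contributor.
Setting this equal to 1: 1 + r = 9/6.2 = 1.4516.
So the minimum matching rate is r = 1.4516 − 1 = 0.452.

0.452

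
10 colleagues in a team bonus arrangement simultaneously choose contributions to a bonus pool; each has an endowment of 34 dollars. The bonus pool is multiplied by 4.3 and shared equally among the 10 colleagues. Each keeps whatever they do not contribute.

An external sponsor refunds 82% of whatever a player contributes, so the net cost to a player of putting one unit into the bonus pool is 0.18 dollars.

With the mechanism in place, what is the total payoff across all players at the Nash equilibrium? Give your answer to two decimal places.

Under the mechanism each unit contributed yields (4.3/10) / 0.18 = 2.3889 back to its contributor per unit of net cost, which exceeds 1, making full contribution the dominant choice for everyone.
At the Nash equilibrium everyone contributes 34. Group total payoff = 10 × (34 × 0.82 + 4.3 × 34) = 1740.80.

1740.80 dollars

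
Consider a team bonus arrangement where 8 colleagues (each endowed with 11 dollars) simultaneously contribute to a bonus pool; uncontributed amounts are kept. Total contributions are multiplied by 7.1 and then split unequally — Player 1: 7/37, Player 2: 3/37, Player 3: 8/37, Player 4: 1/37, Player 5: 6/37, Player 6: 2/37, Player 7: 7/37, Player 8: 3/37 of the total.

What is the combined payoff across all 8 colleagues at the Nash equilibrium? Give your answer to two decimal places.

356.40 dollars

A player with share s gets back 7.1·s per unit contributed, so full contribution is dominant for anyone with s > 1/7.1 = 0.1408 and zero contribution is dominant for anyone below.
The shares above 0.1408 belong to Player 1, Player 3, Player 5 and Player 7, contributing 11 each; the remaining 4 contribute 0. Total contributed: 44.
The bonus pool pays out 7.1 × 44 = 312.40 in total (split across the unequal shares, but the aggregate is all that matters for the group sum).
The 4 free-riders keep 11 each, adding 44. Group total = 44 + 312.40 = 356.40.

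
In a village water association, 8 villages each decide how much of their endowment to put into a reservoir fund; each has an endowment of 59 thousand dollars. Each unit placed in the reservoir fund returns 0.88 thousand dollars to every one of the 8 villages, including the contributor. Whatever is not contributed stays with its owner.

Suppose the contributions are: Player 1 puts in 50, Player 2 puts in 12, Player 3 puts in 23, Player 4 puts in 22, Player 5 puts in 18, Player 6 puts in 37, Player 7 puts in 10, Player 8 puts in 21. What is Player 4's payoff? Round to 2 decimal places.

206.84 thousand dollars

Total contributed: 50 + 12 + 23 + 22 + 18 + 37 + 10 + 21 = 193.
Each receives 0.88 × 193 = 169.84 from the reservoir fund.
Player 4 keeps 59 − 22 = 37, so Player 4's payoff is 37 + 169.84 = 206.84.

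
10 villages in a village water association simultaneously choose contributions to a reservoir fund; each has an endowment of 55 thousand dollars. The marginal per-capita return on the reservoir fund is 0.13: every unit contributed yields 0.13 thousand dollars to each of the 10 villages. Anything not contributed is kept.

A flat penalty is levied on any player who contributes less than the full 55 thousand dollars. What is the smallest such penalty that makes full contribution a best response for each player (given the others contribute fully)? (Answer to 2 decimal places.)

Given the others contribute fully, the best deviation is to contribute 0 (any partial contribution still incurs the fine and gives up units whose private return 0.13 is below 1).
Deviating from 55 to 0 saves 55 thousand dollars but forfeits the deviator's share of the drop in the reservoir fund: 0.13 × 55 = 7.15.
So the deviation gain is 55 − 7.15 = 47.85, and the fine must be at least 47.85 thousand dollars to wipe it out.

47.85 thousand dollars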